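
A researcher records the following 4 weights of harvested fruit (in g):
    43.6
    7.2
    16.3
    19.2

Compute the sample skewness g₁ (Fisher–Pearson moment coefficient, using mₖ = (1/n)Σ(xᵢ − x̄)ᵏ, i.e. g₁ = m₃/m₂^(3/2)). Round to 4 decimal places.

0.7736

x̄ = (43.6 + 7.2 + 16.3 + 19.2) / 4 = 21.5750
deviations (xᵢ − x̄): 22.0250, -14.3750, -5.2750, -2.3750
Σ(xᵢ − x̄)² = 725.2075 ⇒ m₂ = 725.2075/4 = 181.30188
Σ(xᵢ − x̄)³ = 7553.7056 ⇒ m₃ = 7553.7056/4 = 1888.42641
m₂^(3/2) = 181.30188^(1.5) = 2441.20046
g₁ = m₃ / m₂^(3/2) = 1888.42641 / 2441.20046 ≈ 0.7736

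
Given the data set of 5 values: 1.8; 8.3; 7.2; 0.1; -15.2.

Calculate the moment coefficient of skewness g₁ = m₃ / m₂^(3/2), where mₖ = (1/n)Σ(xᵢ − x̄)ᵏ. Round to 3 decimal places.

x̄ = (1.8 + 8.3 + 7.2 + 0.1 - 15.2) / 5 = 0.4400
deviations (xᵢ − x̄): 1.3600, 7.8600, 6.7600, -0.3400, -15.6400
Σ(xᵢ − x̄)² = 354.0520 ⇒ m₂ = 354.0520/5 = 70.81040
Σ(xᵢ − x̄)³ = -3028.7146 ⇒ m₃ = -3028.7146/5 = -605.74291
m₂^(3/2) = 70.81040^(1.5) = 595.86184
g₁ = m₃ / m₂^(3/2) = -605.74291 / 595.86184 ≈ -1.017

-1.017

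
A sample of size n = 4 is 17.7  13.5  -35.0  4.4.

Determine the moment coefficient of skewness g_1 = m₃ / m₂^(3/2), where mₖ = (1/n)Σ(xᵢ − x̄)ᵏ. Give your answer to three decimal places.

-0.980

x̄ = (17.7 + 13.5 - 35.0 + 4.4) / 4 = 0.1500
deviations (xᵢ − x̄): 17.5500, 13.3500, -35.1500, 4.2500
Σ(xᵢ − x̄)² = 1739.8100 ⇒ m₂ = 1739.8100/4 = 434.95250
Σ(xᵢ − x̄)³ = -35567.1360 ⇒ m₃ = -35567.1360/4 = -8891.78400
m₂^(3/2) = 434.95250^(1.5) = 9071.15833
g_1 = m₃ / m₂^(3/2) = -8891.78400 / 9071.15833 ≈ -0.980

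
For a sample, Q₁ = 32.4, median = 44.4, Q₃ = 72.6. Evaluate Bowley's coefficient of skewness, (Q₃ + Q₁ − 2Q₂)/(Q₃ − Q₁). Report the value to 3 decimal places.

0.403

numerator: Q₃ + Q₁ − 2Q₂ = 72.6 + 32.4 − 2×44.4 = 16.2000
denominator: Q₃ − Q₁ = 72.6 − 32.4 = 40.2000
Bowley skewness = 16.2000 / 40.2000 ≈ 0.403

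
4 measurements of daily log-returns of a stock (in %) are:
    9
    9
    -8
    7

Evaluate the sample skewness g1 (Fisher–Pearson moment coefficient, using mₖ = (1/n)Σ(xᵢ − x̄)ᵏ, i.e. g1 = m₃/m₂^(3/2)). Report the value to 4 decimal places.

-1.1106

x̄ = (9 + 9 - 8 + 7) / 4 = 4.2500
deviations (xᵢ − x̄): 4.7500, 4.7500, -12.2500, 2.7500
Σ(xᵢ − x̄)² = 202.7500 ⇒ m₂ = 202.7500/4 = 50.68750
Σ(xᵢ − x̄)³ = -1603.1250 ⇒ m₃ = -1603.1250/4 = -400.78125
m₂^(3/2) = 50.68750^(1.5) = 360.87044
g1 = m₃ / m₂^(3/2) = -400.78125 / 360.87044 ≈ -1.1106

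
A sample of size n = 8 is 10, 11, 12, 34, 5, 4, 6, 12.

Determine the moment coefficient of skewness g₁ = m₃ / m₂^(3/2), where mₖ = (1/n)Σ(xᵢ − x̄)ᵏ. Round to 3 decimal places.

x̄ = (10 + 11 + 12 + 34 + 5 + 4 + 6 + 12) / 8 = 11.7500
deviations (xᵢ − x̄): -1.7500, -0.7500, 0.2500, 22.2500, -6.7500, -7.7500, -5.7500, 0.2500
Σ(xᵢ − x̄)² = 637.5000 ⇒ m₂ = 637.5000/8 = 79.68750
Σ(xᵢ − x̄)³ = 10046.2500 ⇒ m₃ = 10046.2500/8 = 1255.78125
m₂^(3/2) = 79.68750^(1.5) = 711.35322
g₁ = m₃ / m₂^(3/2) = 1255.78125 / 711.35322 ≈ 1.765

1.765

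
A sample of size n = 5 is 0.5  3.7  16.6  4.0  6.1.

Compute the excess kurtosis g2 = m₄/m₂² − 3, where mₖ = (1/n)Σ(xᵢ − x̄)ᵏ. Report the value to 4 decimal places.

-0.2011

x̄ = 6.1800
Σ(xᵢ − x̄)² = 151.7480 ⇒ m₂ = 30.34960
Σ(xᵢ − x̄)⁴ = 12890.1099 ⇒ m₄ = 2578.02197
m₂² = 921.09822
g2 = m₄/m₂² − 3 = 2.79886 − 3 ≈ -0.2011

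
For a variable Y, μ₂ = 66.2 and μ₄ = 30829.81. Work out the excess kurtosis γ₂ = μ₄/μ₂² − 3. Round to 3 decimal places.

μ₂² = 66.2² = 4382.44000
μ₄/μ₂² = 30829.81 / 4382.44000 = 7.03485
γ₂ = 7.03485 − 3 ≈ 4.035

4.035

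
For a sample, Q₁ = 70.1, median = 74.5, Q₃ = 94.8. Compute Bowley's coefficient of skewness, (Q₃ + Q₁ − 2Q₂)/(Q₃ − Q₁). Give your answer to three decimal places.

0.644

numerator: Q₃ + Q₁ − 2Q₂ = 94.8 + 70.1 − 2×74.5 = 15.9000
denominator: Q₃ − Q₁ = 94.8 − 70.1 = 24.7000
Bowley skewness = 15.9000 / 24.7000 ≈ 0.644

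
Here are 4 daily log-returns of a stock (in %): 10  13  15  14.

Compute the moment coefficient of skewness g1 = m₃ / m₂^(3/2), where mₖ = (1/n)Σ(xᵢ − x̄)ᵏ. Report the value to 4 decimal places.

-0.6872

x̄ = (10 + 13 + 15 + 14) / 4 = 13.0000
deviations (xᵢ − x̄): -3.0000, 0.0000, 2.0000, 1.0000
Σ(xᵢ − x̄)² = 14.0000 ⇒ m₂ = 14.0000/4 = 3.50000
Σ(xᵢ − x̄)³ = -18.0000 ⇒ m₃ = -18.0000/4 = -4.50000
m₂^(3/2) = 3.50000^(1.5) = 6.54790
g1 = m₃ / m₂^(3/2) = -4.50000 / 6.54790 ≈ -0.6872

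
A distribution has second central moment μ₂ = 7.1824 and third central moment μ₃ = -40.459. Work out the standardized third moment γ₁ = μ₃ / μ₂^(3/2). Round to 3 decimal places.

-2.102

σ = √μ₂ = √7.1824 = 2.68000
σ³ = μ₂^(3/2) = 19.24883
γ₁ = μ₃/σ³ = -40.459 / 19.24883 ≈ -2.102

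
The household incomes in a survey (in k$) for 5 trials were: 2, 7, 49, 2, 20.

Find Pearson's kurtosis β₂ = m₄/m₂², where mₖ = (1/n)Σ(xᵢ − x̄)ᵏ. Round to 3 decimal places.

x̄ = 16.0000
Σ(xᵢ − x̄)² = 1578.0000 ⇒ m₂ = 315.60000
Σ(xᵢ − x̄)⁴ = 1269570.0000 ⇒ m₄ = 253914.00000
m₂² = 99603.36000
β₂ = m₄/m₂² = 253914.00000 / 99603.36000 ≈ 2.549

2.549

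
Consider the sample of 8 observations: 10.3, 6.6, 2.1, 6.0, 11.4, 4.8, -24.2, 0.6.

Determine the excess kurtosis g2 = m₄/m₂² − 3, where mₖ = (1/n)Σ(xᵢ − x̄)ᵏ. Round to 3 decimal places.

2.024

x̄ = 2.2000
Σ(xᵢ − x̄)² = 890.3400 ⇒ m₂ = 111.29250
Σ(xᵢ − x̄)⁴ = 497857.4178 ⇒ m₄ = 62232.17722
m₂² = 12386.02056
g2 = m₄/m₂² − 3 = 5.02439 − 3 ≈ 2.024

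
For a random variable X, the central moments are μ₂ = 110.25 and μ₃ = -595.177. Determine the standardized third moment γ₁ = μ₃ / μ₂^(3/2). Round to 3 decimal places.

σ = √μ₂ = √110.25 = 10.50000
σ³ = μ₂^(3/2) = 1157.62500
γ₁ = μ₃/σ³ = -595.177 / 1157.62500 ≈ -0.514

-0.514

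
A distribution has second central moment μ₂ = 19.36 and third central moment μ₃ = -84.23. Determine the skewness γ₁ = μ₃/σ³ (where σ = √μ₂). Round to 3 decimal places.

-0.989

σ = √μ₂ = √19.36 = 4.40000
σ³ = μ₂^(3/2) = 85.18400
γ₁ = μ₃/σ³ = -84.23 / 85.18400 ≈ -0.989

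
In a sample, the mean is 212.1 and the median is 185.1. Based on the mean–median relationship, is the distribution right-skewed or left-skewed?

right-skewed

mean − median = 212.1 − 185.1 = 27.0
mean > median ⇒ the longer tail is on the right ⇒ right-skewed (positively skewed).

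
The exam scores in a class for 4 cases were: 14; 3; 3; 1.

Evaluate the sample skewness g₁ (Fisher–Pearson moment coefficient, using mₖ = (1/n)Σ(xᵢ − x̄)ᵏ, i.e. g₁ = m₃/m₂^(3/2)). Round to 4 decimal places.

x̄ = (14 + 3 + 3 + 1) / 4 = 5.2500
deviations (xᵢ − x̄): 8.7500, -2.2500, -2.2500, -4.2500
Σ(xᵢ − x̄)² = 104.7500 ⇒ m₂ = 104.7500/4 = 26.18750
Σ(xᵢ − x̄)³ = 570.3750 ⇒ m₃ = 570.3750/4 = 142.59375
m₂^(3/2) = 26.18750^(1.5) = 134.01119
g₁ = m₃ / m₂^(3/2) = 142.59375 / 134.01119 ≈ 1.0640

1.0640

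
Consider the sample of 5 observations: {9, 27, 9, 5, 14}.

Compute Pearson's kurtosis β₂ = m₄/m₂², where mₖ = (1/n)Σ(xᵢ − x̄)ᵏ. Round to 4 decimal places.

x̄ = 12.8000
Σ(xᵢ − x̄)² = 292.8000 ⇒ m₂ = 58.56000
Σ(xᵢ − x̄)⁴ = 44779.2960 ⇒ m₄ = 8955.85920
m₂² = 3429.27360
β₂ = m₄/m₂² = 8955.85920 / 3429.27360 ≈ 2.6116

2.6116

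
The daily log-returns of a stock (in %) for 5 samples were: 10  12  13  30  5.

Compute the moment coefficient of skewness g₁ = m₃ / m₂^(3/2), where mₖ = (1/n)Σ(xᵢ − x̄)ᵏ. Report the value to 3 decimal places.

x̄ = (10 + 12 + 13 + 30 + 5) / 5 = 14.0000
deviations (xᵢ − x̄): -4.0000, -2.0000, -1.0000, 16.0000, -9.0000
Σ(xᵢ − x̄)² = 358.0000 ⇒ m₂ = 358.0000/5 = 71.60000
Σ(xᵢ − x̄)³ = 3294.0000 ⇒ m₃ = 3294.0000/5 = 658.80000
m₂^(3/2) = 71.60000^(1.5) = 605.85617
g₁ = m₃ / m₂^(3/2) = 658.80000 / 605.85617 ≈ 1.087

1.087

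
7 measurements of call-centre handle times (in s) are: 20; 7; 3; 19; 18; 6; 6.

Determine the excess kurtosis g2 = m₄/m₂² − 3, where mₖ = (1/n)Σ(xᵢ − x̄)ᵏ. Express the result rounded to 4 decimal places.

-1.7987

x̄ = 11.2857
Σ(xᵢ − x̄)² = 323.4286 ⇒ m₂ = 46.20408
Σ(xᵢ − x̄)⁴ = 17952.2682 ⇒ m₄ = 2564.60975
m₂² = 2134.81716
g2 = m₄/m₂² − 3 = 1.20133 − 3 ≈ -1.7987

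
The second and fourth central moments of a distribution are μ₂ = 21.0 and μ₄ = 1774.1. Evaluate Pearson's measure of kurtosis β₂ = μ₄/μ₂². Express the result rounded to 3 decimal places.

4.023

μ₂² = 21.0² = 441.00000
μ₄/μ₂² = 1774.1 / 441.00000 = 4.02290
β₂ ≈ 4.023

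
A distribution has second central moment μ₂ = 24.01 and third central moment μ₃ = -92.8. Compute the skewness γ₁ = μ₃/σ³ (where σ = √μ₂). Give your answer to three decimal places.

-0.789

σ = √μ₂ = √24.01 = 4.90000
σ³ = μ₂^(3/2) = 117.64900
γ₁ = μ₃/σ³ = -92.8 / 117.64900 ≈ -0.789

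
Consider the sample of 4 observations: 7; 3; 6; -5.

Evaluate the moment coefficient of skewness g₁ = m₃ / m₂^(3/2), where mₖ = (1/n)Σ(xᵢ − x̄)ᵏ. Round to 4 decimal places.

x̄ = (7 + 3 + 6 - 5) / 4 = 2.7500
deviations (xᵢ − x̄): 4.2500, 0.2500, 3.2500, -7.7500
Σ(xᵢ − x̄)² = 88.7500 ⇒ m₂ = 88.7500/4 = 22.18750
Σ(xᵢ − x̄)³ = -354.3750 ⇒ m₃ = -354.3750/4 = -88.59375
m₂^(3/2) = 22.18750^(1.5) = 104.51113
g₁ = m₃ / m₂^(3/2) = -88.59375 / 104.51113 ≈ -0.8477

-0.8477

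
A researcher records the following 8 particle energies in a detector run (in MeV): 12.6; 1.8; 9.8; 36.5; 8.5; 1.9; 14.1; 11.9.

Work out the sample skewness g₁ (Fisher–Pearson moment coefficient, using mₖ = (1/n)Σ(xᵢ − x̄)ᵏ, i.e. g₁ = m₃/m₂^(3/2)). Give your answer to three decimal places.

x̄ = (12.6 + 1.8 + 9.8 + 36.5 + 8.5 + 1.9 + 14.1 + 11.9) / 8 = 12.1375
deviations (xᵢ − x̄): 0.4625, -10.3375, -2.3375, 24.3625, -3.6375, -10.2375, 1.9625, -0.2375
Σ(xᵢ − x̄)² = 828.0188 ⇒ m₂ = 828.0188/8 = 103.50234
Σ(xᵢ − x̄)³ = 12228.9905 ⇒ m₃ = 12228.9905/8 = 1528.62381
m₂^(3/2) = 103.50234^(1.5) = 1052.99250
g₁ = m₃ / m₂^(3/2) = 1528.62381 / 1052.99250 ≈ 1.452

1.452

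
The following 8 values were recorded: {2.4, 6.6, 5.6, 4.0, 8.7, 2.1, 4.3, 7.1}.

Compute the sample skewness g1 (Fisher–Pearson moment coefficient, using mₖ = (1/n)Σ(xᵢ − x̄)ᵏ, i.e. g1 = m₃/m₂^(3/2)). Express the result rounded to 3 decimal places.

0.118

x̄ = (2.4 + 6.6 + 5.6 + 4.0 + 8.7 + 2.1 + 4.3 + 7.1) / 8 = 5.1000
deviations (xᵢ − x̄): -2.7000, 1.5000, 0.5000, -1.1000, 3.6000, -3.0000, -0.8000, 2.0000
Σ(xᵢ − x̄)² = 37.6000 ⇒ m₂ = 37.6000/8 = 4.70000
Σ(xᵢ − x̄)³ = 9.6300 ⇒ m₃ = 9.6300/8 = 1.20375
m₂^(3/2) = 4.70000^(1.5) = 10.18936
g1 = m₃ / m₂^(3/2) = 1.20375 / 10.18936 ≈ 0.118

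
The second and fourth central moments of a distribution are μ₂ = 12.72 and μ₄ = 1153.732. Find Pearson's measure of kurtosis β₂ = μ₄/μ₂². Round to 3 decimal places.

μ₂² = 12.72² = 161.79840
μ₄/μ₂² = 1153.732 / 161.79840 = 7.13068
β₂ ≈ 7.131

7.131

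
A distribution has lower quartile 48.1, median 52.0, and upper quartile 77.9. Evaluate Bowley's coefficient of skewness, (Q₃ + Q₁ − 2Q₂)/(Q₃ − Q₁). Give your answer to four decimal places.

0.7383

numerator: Q₃ + Q₁ − 2Q₂ = 77.9 + 48.1 − 2×52.0 = 22.0000
denominator: Q₃ − Q₁ = 77.9 − 48.1 = 29.8000
Bowley skewness = 22.0000 / 29.8000 ≈ 0.7383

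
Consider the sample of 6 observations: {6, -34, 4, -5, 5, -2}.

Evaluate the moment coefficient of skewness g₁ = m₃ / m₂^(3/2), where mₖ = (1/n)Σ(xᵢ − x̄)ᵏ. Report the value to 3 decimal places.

x̄ = (6 - 34 + 4 - 5 + 5 - 2) / 6 = -4.3333
deviations (xᵢ − x̄): 10.3333, -29.6667, 8.3333, -0.6667, 9.3333, 2.3333
Σ(xᵢ − x̄)² = 1149.3333 ⇒ m₂ = 1149.3333/6 = 191.55556
Σ(xᵢ − x̄)³ = -23602.4444 ⇒ m₃ = -23602.4444/6 = -3933.74074
m₂^(3/2) = 191.55556^(1.5) = 2651.19778
g₁ = m₃ / m₂^(3/2) = -3933.74074 / 2651.19778 ≈ -1.484

-1.484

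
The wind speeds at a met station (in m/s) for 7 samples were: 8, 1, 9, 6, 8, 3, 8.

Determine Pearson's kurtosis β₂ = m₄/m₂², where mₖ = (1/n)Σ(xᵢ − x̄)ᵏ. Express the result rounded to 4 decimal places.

x̄ = 6.1429
Σ(xᵢ − x̄)² = 54.8571 ⇒ m₂ = 7.83673
Σ(xᵢ − x̄)⁴ = 899.4402 ⇒ m₄ = 128.49146
m₂² = 61.41441
β₂ = m₄/m₂² = 128.49146 / 61.41441 ≈ 2.0922

2.0922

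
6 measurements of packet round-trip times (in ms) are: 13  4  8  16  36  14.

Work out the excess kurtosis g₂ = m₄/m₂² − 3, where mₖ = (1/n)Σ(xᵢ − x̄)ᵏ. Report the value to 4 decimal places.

x̄ = 15.1667
Σ(xᵢ − x̄)² = 616.8333 ⇒ m₂ = 102.80556
Σ(xᵢ − x̄)⁴ = 206591.1528 ⇒ m₄ = 34431.85880
m₂² = 10568.98225
g₂ = m₄/m₂² − 3 = 3.25782 − 3 ≈ 0.2578

0.2578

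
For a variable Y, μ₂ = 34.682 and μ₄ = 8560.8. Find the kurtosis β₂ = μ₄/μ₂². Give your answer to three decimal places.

7.117

μ₂² = 34.682² = 1202.84112
μ₄/μ₂² = 8560.8 / 1202.84112 = 7.11715
β₂ ≈ 7.117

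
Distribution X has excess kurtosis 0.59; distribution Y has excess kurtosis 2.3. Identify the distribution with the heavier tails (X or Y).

Y

Higher excess kurtosis ⇒ heavier tails relative to the normal distribution.
0.59 vs 2.3: the larger is 2.3, so Y has heavier tails.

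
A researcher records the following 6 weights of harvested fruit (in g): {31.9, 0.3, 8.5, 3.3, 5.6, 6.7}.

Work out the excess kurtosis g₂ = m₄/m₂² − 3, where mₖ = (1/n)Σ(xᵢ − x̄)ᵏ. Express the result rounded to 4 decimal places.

0.7840

x̄ = 9.3833
Σ(xᵢ − x̄)² = 648.8083 ⇒ m₂ = 108.13472
Σ(xᵢ − x̄)⁴ = 265483.5238 ⇒ m₄ = 44247.25396
m₂² = 11693.11815
g₂ = m₄/m₂² − 3 = 3.78404 − 3 ≈ 0.7840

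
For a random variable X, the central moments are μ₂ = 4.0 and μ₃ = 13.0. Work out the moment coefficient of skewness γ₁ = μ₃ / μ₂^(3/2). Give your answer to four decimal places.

σ = √μ₂ = √4.0 = 2.00000
σ³ = μ₂^(3/2) = 8.00000
γ₁ = μ₃/σ³ = 13.0 / 8.00000 ≈ 1.6250

1.6250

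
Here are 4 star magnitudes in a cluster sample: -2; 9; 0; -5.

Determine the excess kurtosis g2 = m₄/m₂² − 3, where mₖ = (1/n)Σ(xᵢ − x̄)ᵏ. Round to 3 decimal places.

x̄ = 0.5000
Σ(xᵢ − x̄)² = 109.0000 ⇒ m₂ = 27.25000
Σ(xᵢ − x̄)⁴ = 6174.2500 ⇒ m₄ = 1543.56250
m₂² = 742.56250
g2 = m₄/m₂² − 3 = 2.07870 − 3 ≈ -0.921

-0.921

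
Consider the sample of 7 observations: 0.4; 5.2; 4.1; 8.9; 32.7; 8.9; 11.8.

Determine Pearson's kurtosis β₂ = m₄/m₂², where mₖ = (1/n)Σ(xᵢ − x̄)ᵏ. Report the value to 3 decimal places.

4.114

x̄ = 10.2857
Σ(xᵢ − x̄)² = 670.3886 ⇒ m₂ = 95.76980
Σ(xᵢ − x̄)⁴ = 264102.2656 ⇒ m₄ = 37728.89508
m₂² = 9171.85381
β₂ = m₄/m₂² = 37728.89508 / 9171.85381 ≈ 4.114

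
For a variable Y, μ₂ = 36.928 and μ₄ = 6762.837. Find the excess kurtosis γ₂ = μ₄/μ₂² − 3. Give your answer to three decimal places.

μ₂² = 36.928² = 1363.67718
μ₄/μ₂² = 6762.837 / 1363.67718 = 4.95927
γ₂ = 4.95927 − 3 ≈ 1.959

1.959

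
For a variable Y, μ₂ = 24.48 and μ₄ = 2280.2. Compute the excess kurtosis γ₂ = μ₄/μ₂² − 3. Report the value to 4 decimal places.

μ₂² = 24.48² = 599.27040
μ₄/μ₂² = 2280.2 / 599.27040 = 3.80496
γ₂ = 3.80496 − 3 ≈ 0.8050

0.8050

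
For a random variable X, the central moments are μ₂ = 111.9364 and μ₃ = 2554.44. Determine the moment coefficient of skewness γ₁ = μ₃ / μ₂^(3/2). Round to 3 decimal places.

2.157

σ = √μ₂ = √111.9364 = 10.58000
σ³ = μ₂^(3/2) = 1184.28711
γ₁ = μ₃/σ³ = 2554.44 / 1184.28711 ≈ 2.157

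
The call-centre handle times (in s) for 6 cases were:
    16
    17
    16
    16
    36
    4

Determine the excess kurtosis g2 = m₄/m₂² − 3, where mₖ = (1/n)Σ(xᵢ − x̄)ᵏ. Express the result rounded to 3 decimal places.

0.194

x̄ = 17.5000
Σ(xᵢ − x̄)² = 531.5000 ⇒ m₂ = 88.58333
Σ(xᵢ − x̄)⁴ = 150365.3750 ⇒ m₄ = 25060.89583
m₂² = 7847.00694
g2 = m₄/m₂² − 3 = 3.19369 − 3 ≈ 0.194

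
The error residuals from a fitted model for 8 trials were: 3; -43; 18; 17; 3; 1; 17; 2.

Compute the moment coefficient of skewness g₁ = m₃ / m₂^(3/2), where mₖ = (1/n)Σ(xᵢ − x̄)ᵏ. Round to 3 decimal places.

-1.629

x̄ = (3 - 43 + 18 + 17 + 3 + 1 + 17 + 2) / 8 = 2.2500
deviations (xᵢ − x̄): 0.7500, -45.2500, 15.7500, 14.7500, 0.7500, -1.2500, 14.7500, -0.2500
Σ(xᵢ − x̄)² = 2733.5000 ⇒ m₂ = 2733.5000/8 = 341.68750
Σ(xᵢ − x̄)³ = -82328.2500 ⇒ m₃ = -82328.2500/8 = -10291.03125
m₂^(3/2) = 341.68750^(1.5) = 6316.02204
g₁ = m₃ / m₂^(3/2) = -10291.03125 / 6316.02204 ≈ -1.629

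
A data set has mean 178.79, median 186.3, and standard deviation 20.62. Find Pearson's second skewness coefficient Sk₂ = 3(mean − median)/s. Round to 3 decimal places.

Sk₂ = 3(178.79 − 186.3) / 20.62 = 3 × -7.5100 / 20.62
    = -22.5300 / 20.62 ≈ -1.093

-1.093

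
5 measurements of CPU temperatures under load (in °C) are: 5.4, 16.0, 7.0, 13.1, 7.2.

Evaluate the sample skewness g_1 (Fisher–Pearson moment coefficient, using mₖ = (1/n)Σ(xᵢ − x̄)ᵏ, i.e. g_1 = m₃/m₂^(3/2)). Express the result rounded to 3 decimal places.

0.484

x̄ = (5.4 + 16.0 + 7.0 + 13.1 + 7.2) / 5 = 9.7400
deviations (xᵢ − x̄): -4.3400, 6.2600, -2.7400, 3.3600, -2.5400
Σ(xᵢ − x̄)² = 83.2720 ⇒ m₂ = 83.2720/5 = 16.65440
Σ(xᵢ − x̄)³ = 164.5430 ⇒ m₃ = 164.5430/5 = 32.90861
m₂^(3/2) = 16.65440^(1.5) = 67.96628
g_1 = m₃ / m₂^(3/2) = 32.90861 / 67.96628 ≈ 0.484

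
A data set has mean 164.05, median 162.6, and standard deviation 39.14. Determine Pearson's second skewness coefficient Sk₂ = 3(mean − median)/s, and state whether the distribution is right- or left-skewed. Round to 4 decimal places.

0.1111, right-skewed

Sk₂ = 3(164.05 − 162.6) / 39.14 = 3 × 1.4500 / 39.14
    = 4.3500 / 39.14 ≈ 0.1111
Sk₂ > 0 ⇒ mean > median ⇒ right-skewed (positive skew).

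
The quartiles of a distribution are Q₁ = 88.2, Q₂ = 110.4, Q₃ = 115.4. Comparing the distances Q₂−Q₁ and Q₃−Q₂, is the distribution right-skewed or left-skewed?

Q₂ − Q₁ = 22.2;  Q₃ − Q₂ = 5.0
Q₂ − Q₁ > Q₃ − Q₂ ⇒ the lower half is more spread out ⇒ left-skewed.

left-skewed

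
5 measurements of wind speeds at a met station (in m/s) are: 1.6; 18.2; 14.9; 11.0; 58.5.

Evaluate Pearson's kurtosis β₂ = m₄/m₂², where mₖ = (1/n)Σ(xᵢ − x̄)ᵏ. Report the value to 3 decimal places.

x̄ = 20.8400
Σ(xᵢ − x̄)² = 1927.5320 ⇒ m₂ = 385.50640
Σ(xᵢ − x̄)⁴ = 2159205.8377 ⇒ m₄ = 431841.16753
m₂² = 148615.18444
β₂ = m₄/m₂² = 431841.16753 / 148615.18444 ≈ 2.906

2.906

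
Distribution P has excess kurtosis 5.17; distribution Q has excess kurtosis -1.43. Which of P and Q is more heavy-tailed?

P

Higher excess kurtosis ⇒ heavier tails relative to the normal distribution.
5.17 vs -1.43: the larger is 5.17, so P has heavier tails. (P is leptokurtic — heavier-than-normal tails; the other is platykurtic.)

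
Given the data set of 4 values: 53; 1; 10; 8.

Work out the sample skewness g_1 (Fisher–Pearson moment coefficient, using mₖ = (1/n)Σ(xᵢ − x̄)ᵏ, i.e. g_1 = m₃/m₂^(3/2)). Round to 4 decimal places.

x̄ = (53 + 1 + 10 + 8) / 4 = 18.0000
deviations (xᵢ − x̄): 35.0000, -17.0000, -8.0000, -10.0000
Σ(xᵢ − x̄)² = 1678.0000 ⇒ m₂ = 1678.0000/4 = 419.50000
Σ(xᵢ − x̄)³ = 36450.0000 ⇒ m₃ = 36450.0000/4 = 9112.50000
m₂^(3/2) = 419.50000^(1.5) = 8592.07279
g_1 = m₃ / m₂^(3/2) = 9112.50000 / 8592.07279 ≈ 1.0606

1.0606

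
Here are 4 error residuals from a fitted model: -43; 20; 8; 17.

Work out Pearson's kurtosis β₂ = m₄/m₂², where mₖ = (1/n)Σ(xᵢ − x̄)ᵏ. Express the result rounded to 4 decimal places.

x̄ = 0.5000
Σ(xᵢ − x̄)² = 2601.0000 ⇒ m₂ = 650.25000
Σ(xᵢ − x̄)⁴ = 3802484.2500 ⇒ m₄ = 950621.06250
m₂² = 422825.06250
β₂ = m₄/m₂² = 950621.06250 / 422825.06250 ≈ 2.2483

2.2483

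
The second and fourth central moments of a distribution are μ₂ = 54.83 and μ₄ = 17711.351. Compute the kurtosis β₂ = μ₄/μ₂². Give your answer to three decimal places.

5.891

μ₂² = 54.83² = 3006.32890
μ₄/μ₂² = 17711.351 / 3006.32890 = 5.89136
β₂ ≈ 5.891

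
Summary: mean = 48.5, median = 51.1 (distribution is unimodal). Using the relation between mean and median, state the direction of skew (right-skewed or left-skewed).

mean − median = 48.5 − 51.1 = -2.6
mean < median ⇒ the longer tail is on the left ⇒ left-skewed (negatively skewed).

left-skewed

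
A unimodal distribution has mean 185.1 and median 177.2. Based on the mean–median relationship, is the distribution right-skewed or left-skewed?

right-skewed

mean − median = 185.1 − 177.2 = 7.9
mean > median ⇒ the longer tail is on the right ⇒ right-skewed (positively skewed).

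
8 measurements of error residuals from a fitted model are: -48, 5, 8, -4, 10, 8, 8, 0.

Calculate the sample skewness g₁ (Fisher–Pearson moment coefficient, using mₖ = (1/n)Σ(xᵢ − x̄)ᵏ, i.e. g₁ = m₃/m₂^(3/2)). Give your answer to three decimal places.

-2.013

x̄ = (-48 + 5 + 8 - 4 + 10 + 8 + 8 + 0) / 8 = -1.6250
deviations (xᵢ − x̄): -46.3750, 6.6250, 9.6250, -2.3750, 11.6250, 9.6250, 9.6250, 1.6250
Σ(xᵢ − x̄)² = 2615.8750 ⇒ m₂ = 2615.8750/8 = 326.98438
Σ(xᵢ − x̄)³ = -95208.2813 ⇒ m₃ = -95208.2813/8 = -11901.03516
m₂^(3/2) = 326.98438^(1.5) = 5912.76339
g₁ = m₃ / m₂^(3/2) = -11901.03516 / 5912.76339 ≈ -2.013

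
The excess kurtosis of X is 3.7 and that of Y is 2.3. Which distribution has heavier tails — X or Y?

X

Higher excess kurtosis ⇒ heavier tails relative to the normal distribution.
3.7 vs 2.3: the larger is 3.7, so X has heavier tails.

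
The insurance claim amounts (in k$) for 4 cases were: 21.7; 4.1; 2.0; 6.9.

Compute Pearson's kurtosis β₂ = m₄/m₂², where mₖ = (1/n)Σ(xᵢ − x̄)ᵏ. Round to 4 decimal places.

x̄ = 8.6750
Σ(xᵢ − x̄)² = 238.2875 ⇒ m₂ = 59.57187
Σ(xᵢ − x̄)⁴ = 31214.5558 ⇒ m₄ = 7803.63895
m₂² = 3548.80829
β₂ = m₄/m₂² = 7803.63895 / 3548.80829 ≈ 2.1989

2.1989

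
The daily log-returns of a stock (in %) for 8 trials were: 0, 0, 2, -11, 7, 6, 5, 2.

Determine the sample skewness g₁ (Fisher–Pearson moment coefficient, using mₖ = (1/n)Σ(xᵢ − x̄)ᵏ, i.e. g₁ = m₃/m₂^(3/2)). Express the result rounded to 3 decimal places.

-1.330

x̄ = (0 + 0 + 2 - 11 + 7 + 6 + 5 + 2) / 8 = 1.3750
deviations (xᵢ − x̄): -1.3750, -1.3750, 0.6250, -12.3750, 5.6250, 4.6250, 3.6250, 0.6250
Σ(xᵢ − x̄)² = 223.8750 ⇒ m₂ = 223.8750/8 = 27.98438
Σ(xᵢ − x̄)³ = -1575.2813 ⇒ m₃ = -1575.2813/8 = -196.91016
m₂^(3/2) = 27.98438^(1.5) = 148.03807
g₁ = m₃ / m₂^(3/2) = -196.91016 / 148.03807 ≈ -1.330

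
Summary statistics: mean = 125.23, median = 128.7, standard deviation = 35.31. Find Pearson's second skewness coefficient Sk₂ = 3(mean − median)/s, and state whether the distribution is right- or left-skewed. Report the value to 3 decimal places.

Sk₂ = 3(125.23 − 128.7) / 35.31 = 3 × -3.4700 / 35.31
    = -10.4100 / 35.31 ≈ -0.295
Sk₂ < 0 ⇒ mean < median ⇒ left-skewed (negative skew).

-0.295, left-skewed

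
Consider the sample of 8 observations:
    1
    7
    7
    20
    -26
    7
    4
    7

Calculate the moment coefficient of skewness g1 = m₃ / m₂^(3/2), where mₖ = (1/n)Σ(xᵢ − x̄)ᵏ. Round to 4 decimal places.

-1.4037

x̄ = (1 + 7 + 7 + 20 - 26 + 7 + 4 + 7) / 8 = 3.3750
deviations (xᵢ − x̄): -2.3750, 3.6250, 3.6250, 16.6250, -29.3750, 3.6250, 0.6250, 3.6250
Σ(xᵢ − x̄)² = 1197.8750 ⇒ m₂ = 1197.8750/8 = 149.73438
Σ(xᵢ − x̄)³ = -20575.0313 ⇒ m₃ = -20575.0313/8 = -2571.87891
m₂^(3/2) = 149.73438^(1.5) = 1832.23963
g1 = m₃ / m₂^(3/2) = -2571.87891 / 1832.23963 ≈ -1.4037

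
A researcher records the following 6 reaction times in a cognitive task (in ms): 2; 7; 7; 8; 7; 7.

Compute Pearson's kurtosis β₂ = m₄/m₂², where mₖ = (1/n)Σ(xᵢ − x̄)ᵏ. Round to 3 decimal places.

x̄ = 6.3333
Σ(xᵢ − x̄)² = 23.3333 ⇒ m₂ = 3.88889
Σ(xᵢ − x̄)⁴ = 361.1111 ⇒ m₄ = 60.18519
m₂² = 15.12346
β₂ = m₄/m₂² = 60.18519 / 15.12346 ≈ 3.980

3.980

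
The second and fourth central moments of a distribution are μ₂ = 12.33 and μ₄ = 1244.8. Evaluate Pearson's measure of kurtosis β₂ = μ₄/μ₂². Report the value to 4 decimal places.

8.1879

μ₂² = 12.33² = 152.02890
μ₄/μ₂² = 1244.8 / 152.02890 = 8.18792
β₂ ≈ 8.1879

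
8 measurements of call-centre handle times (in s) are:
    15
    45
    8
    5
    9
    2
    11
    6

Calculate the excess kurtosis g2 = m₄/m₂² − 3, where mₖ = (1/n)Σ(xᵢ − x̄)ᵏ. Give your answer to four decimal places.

2.2416

x̄ = 12.6250
Σ(xᵢ − x̄)² = 1305.8750 ⇒ m₂ = 163.23438
Σ(xᵢ − x̄)⁴ = 1117318.8066 ⇒ m₄ = 139664.85083
m₂² = 26645.46118
g2 = m₄/m₂² − 3 = 5.24160 − 3 ≈ 2.2416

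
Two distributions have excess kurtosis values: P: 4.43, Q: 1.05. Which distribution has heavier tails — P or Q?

Higher excess kurtosis ⇒ heavier tails relative to the normal distribution.
4.43 vs 1.05: the larger is 4.43, so P has heavier tails.

P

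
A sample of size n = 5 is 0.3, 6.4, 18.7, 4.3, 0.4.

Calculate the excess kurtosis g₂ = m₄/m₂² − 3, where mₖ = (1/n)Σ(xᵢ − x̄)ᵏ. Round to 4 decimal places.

-0.3182

x̄ = 6.0200
Σ(xᵢ − x̄)² = 228.1880 ⇒ m₂ = 45.63760
Σ(xᵢ − x̄)⁴ = 27927.8212 ⇒ m₄ = 5585.56423
m₂² = 2082.79053
g₂ = m₄/m₂² − 3 = 2.68177 − 3 ≈ -0.3182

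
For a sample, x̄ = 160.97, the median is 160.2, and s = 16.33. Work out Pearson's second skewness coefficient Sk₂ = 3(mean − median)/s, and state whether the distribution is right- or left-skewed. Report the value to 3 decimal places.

0.141, right-skewed

Sk₂ = 3(160.97 − 160.2) / 16.33 = 3 × 0.7700 / 16.33
    = 2.3100 / 16.33 ≈ 0.141
Sk₂ > 0 ⇒ mean > median ⇒ right-skewed (positive skew).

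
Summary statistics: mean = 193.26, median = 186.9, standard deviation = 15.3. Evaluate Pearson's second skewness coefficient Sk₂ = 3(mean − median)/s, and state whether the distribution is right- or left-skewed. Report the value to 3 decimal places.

Sk₂ = 3(193.26 − 186.9) / 15.3 = 3 × 6.3600 / 15.3
    = 19.0800 / 15.3 ≈ 1.247
Sk₂ > 0 ⇒ mean > median ⇒ right-skewed (positive skew).

1.247, right-skewed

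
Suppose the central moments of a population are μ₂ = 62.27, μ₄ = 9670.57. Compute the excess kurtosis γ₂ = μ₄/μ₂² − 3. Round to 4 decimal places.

μ₂² = 62.27² = 3877.55290
μ₄/μ₂² = 9670.57 / 3877.55290 = 2.49399
γ₂ = 2.49399 − 3 ≈ -0.5060

-0.5060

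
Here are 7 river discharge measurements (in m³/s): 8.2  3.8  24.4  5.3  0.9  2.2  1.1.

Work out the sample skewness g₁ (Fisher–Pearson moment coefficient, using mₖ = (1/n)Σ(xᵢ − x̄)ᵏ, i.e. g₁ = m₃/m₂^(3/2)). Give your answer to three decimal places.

1.662

x̄ = (8.2 + 3.8 + 24.4 + 5.3 + 0.9 + 2.2 + 1.1) / 7 = 6.5571
deviations (xᵢ − x̄): 1.6429, -2.7571, 17.8429, -1.2571, -5.6571, -4.3571, -5.4571
Σ(xᵢ − x̄)² = 411.0171 ⇒ m₂ = 411.0171/7 = 58.71673
Σ(xᵢ − x̄)³ = 5235.7926 ⇒ m₃ = 5235.7926/7 = 747.97037
m₂^(3/2) = 58.71673^(1.5) = 449.92782
g₁ = m₃ / m₂^(3/2) = 747.97037 / 449.92782 ≈ 1.662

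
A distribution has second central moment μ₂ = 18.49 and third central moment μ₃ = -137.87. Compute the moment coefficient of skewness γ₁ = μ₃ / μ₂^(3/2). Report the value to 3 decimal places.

σ = √μ₂ = √18.49 = 4.30000
σ³ = μ₂^(3/2) = 79.50700
γ₁ = μ₃/σ³ = -137.87 / 79.50700 ≈ -1.734

-1.734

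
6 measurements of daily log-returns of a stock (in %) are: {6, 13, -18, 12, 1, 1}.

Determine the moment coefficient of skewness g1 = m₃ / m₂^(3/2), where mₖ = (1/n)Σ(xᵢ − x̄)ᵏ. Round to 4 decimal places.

-0.9989

x̄ = (6 + 13 - 18 + 12 + 1 + 1) / 6 = 2.5000
deviations (xᵢ − x̄): 3.5000, 10.5000, -20.5000, 9.5000, -1.5000, -1.5000
Σ(xᵢ − x̄)² = 637.5000 ⇒ m₂ = 637.5000/6 = 106.25000
Σ(xᵢ − x̄)³ = -6564.0000 ⇒ m₃ = -6564.0000/6 = -1094.00000
m₂^(3/2) = 106.25000^(1.5) = 1095.19993
g1 = m₃ / m₂^(3/2) = -1094.00000 / 1095.19993 ≈ -0.9989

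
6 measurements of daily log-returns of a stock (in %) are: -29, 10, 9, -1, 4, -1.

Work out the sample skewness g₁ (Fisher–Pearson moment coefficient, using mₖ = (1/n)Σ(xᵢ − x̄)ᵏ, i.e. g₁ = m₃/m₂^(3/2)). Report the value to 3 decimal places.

x̄ = (-29 + 10 + 9 - 1 + 4 - 1) / 6 = -1.3333
deviations (xᵢ − x̄): -27.6667, 11.3333, 10.3333, 0.3333, 5.3333, 0.3333
Σ(xᵢ − x̄)² = 1029.3333 ⇒ m₂ = 1029.3333/6 = 171.55556
Σ(xᵢ − x̄)³ = -18466.4444 ⇒ m₃ = -18466.4444/6 = -3077.74074
m₂^(3/2) = 171.55556^(1.5) = 2247.02125
g₁ = m₃ / m₂^(3/2) = -3077.74074 / 2247.02125 ≈ -1.370

-1.370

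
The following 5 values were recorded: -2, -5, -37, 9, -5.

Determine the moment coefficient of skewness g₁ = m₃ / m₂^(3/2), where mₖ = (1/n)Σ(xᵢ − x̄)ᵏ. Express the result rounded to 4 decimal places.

-1.0541

x̄ = (-2 - 5 - 37 + 9 - 5) / 5 = -8.0000
deviations (xᵢ − x̄): 6.0000, 3.0000, -29.0000, 17.0000, 3.0000
Σ(xᵢ − x̄)² = 1184.0000 ⇒ m₂ = 1184.0000/5 = 236.80000
Σ(xᵢ − x̄)³ = -19206.0000 ⇒ m₃ = -19206.0000/5 = -3841.20000
m₂^(3/2) = 236.80000^(1.5) = 3643.95116
g₁ = m₃ / m₂^(3/2) = -3841.20000 / 3643.95116 ≈ -1.0541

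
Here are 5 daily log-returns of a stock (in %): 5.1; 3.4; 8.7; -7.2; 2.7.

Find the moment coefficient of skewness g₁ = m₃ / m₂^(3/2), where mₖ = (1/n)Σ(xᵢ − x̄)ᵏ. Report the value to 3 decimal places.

x̄ = (5.1 + 3.4 + 8.7 - 7.2 + 2.7) / 5 = 2.5400
deviations (xᵢ − x̄): 2.5600, 0.8600, 6.1600, -9.7400, 0.1600
Σ(xᵢ − x̄)² = 140.1320 ⇒ m₂ = 140.1320/5 = 28.02640
Σ(xᵢ − x̄)³ = -672.8482 ⇒ m₃ = -672.8482/5 = -134.56963
m₂^(3/2) = 28.02640^(1.5) = 148.37167
g₁ = m₃ / m₂^(3/2) = -134.56963 / 148.37167 ≈ -0.907

-0.907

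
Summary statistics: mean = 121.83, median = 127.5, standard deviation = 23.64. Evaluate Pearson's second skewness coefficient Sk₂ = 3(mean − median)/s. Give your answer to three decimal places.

-0.720

Sk₂ = 3(121.83 − 127.5) / 23.64 = 3 × -5.6700 / 23.64
    = -17.0100 / 23.64 ≈ -0.720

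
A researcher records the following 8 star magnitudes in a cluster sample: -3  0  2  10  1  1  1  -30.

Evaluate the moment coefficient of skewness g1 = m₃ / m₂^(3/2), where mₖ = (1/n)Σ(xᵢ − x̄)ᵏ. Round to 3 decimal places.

x̄ = (-3 + 0 + 2 + 10 + 1 + 1 + 1 - 30) / 8 = -2.2500
deviations (xᵢ − x̄): -0.7500, 2.2500, 4.2500, 12.2500, 3.2500, 3.2500, 3.2500, -27.7500
Σ(xᵢ − x̄)² = 975.5000 ⇒ m₂ = 975.5000/8 = 121.93750
Σ(xᵢ − x̄)³ = -19340.2500 ⇒ m₃ = -19340.2500/8 = -2417.53125
m₂^(3/2) = 121.93750^(1.5) = 1346.49867
g1 = m₃ / m₂^(3/2) = -2417.53125 / 1346.49867 ≈ -1.795

-1.795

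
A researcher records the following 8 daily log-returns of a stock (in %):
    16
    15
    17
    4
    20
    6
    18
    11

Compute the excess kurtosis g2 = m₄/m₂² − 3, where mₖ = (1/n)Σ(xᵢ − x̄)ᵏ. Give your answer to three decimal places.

x̄ = 13.3750
Σ(xᵢ − x̄)² = 235.8750 ⇒ m₂ = 29.48438
Σ(xᵢ − x̄)⁴ = 13325.9941 ⇒ m₄ = 1665.74927
m₂² = 869.32837
g2 = m₄/m₂² − 3 = 1.91613 − 3 ≈ -1.084

-1.084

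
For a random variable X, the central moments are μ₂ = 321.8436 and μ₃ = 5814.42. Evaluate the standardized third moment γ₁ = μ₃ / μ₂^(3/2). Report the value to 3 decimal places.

σ = √μ₂ = √321.8436 = 17.94000
σ³ = μ₂^(3/2) = 5773.87418
γ₁ = μ₃/σ³ = 5814.42 / 5773.87418 ≈ 1.007

1.007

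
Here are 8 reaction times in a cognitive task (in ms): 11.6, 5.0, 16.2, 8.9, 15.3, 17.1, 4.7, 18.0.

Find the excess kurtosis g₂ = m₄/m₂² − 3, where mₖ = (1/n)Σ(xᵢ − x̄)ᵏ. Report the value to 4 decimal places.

x̄ = 12.1000
Σ(xᵢ − x̄)² = 202.5200 ⇒ m₂ = 25.31500
Σ(xᵢ − x̄)⁴ = 7868.9156 ⇒ m₄ = 983.61445
m₂² = 640.84923
g₂ = m₄/m₂² − 3 = 1.53486 − 3 ≈ -1.4651

-1.4651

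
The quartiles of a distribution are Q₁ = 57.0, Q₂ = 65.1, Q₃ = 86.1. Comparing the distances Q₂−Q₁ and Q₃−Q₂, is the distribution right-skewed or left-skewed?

Q₂ − Q₁ = 8.1;  Q₃ − Q₂ = 21.0
Q₃ − Q₂ > Q₂ − Q₁ ⇒ the upper half is more spread out ⇒ right-skewed.

right-skewed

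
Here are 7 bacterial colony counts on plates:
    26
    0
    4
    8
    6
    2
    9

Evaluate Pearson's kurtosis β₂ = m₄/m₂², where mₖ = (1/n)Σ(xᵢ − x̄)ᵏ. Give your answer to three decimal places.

4.017

x̄ = 7.8571
Σ(xᵢ − x̄)² = 444.8571 ⇒ m₂ = 63.55102
Σ(xᵢ − x̄)⁴ = 113571.4810 ⇒ m₄ = 16224.49729
m₂² = 4038.73219
β₂ = m₄/m₂² = 16224.49729 / 4038.73219 ≈ 4.017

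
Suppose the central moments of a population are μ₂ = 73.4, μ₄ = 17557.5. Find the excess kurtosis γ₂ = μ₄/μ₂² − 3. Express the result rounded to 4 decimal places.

0.2589

μ₂² = 73.4² = 5387.56000
μ₄/μ₂² = 17557.5 / 5387.56000 = 3.25890
γ₂ = 3.25890 − 3 ≈ 0.2589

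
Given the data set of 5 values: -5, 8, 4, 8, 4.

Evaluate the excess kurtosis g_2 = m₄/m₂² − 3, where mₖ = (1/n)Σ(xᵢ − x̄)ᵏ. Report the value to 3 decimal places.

x̄ = 3.8000
Σ(xᵢ − x̄)² = 112.8000 ⇒ m₂ = 22.56000
Σ(xᵢ − x̄)⁴ = 6619.2960 ⇒ m₄ = 1323.85920
m₂² = 508.95360
g_2 = m₄/m₂² − 3 = 2.60114 − 3 ≈ -0.399

-0.399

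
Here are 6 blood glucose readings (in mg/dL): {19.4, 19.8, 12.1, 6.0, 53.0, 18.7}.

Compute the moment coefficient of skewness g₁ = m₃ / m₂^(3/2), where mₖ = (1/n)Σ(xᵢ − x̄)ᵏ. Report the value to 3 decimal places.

x̄ = (19.4 + 19.8 + 12.1 + 6.0 + 53.0 + 18.7) / 6 = 21.5000
deviations (xᵢ − x̄): -2.1000, -1.7000, -9.4000, -15.5000, 31.5000, -2.8000
Σ(xᵢ − x̄)² = 1336.0000 ⇒ m₂ = 1336.0000/6 = 222.66667
Σ(xᵢ − x̄)³ = 26665.2900 ⇒ m₃ = 26665.2900/6 = 4444.21500
m₂^(3/2) = 222.66667^(1.5) = 3322.63635
g₁ = m₃ / m₂^(3/2) = 4444.21500 / 3322.63635 ≈ 1.338

1.338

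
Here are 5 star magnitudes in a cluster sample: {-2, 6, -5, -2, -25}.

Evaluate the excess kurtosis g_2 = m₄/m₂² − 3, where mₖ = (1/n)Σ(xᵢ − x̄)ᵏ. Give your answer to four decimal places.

x̄ = -5.6000
Σ(xᵢ − x̄)² = 537.2000 ⇒ m₂ = 107.44000
Σ(xᵢ − x̄)⁴ = 160089.2960 ⇒ m₄ = 32017.85920
m₂² = 11543.35360
g_2 = m₄/m₂² − 3 = 2.77371 − 3 ≈ -0.2263

-0.2263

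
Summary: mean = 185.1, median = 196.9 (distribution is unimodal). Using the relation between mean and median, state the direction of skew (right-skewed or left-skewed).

mean − median = 185.1 − 196.9 = -11.8
mean < median ⇒ the longer tail is on the left ⇒ left-skewed (negatively skewed).

left-skewed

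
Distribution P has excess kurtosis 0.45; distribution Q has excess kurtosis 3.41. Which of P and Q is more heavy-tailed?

Higher excess kurtosis ⇒ heavier tails relative to the normal distribution.
0.45 vs 3.41: the larger is 3.41, so Q has heavier tails.

Q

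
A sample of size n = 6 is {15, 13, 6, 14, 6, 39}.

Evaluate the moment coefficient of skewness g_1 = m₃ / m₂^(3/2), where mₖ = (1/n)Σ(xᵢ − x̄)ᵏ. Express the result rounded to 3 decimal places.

1.364

x̄ = (15 + 13 + 6 + 14 + 6 + 39) / 6 = 15.5000
deviations (xᵢ − x̄): -0.5000, -2.5000, -9.5000, -1.5000, -9.5000, 23.5000
Σ(xᵢ − x̄)² = 741.5000 ⇒ m₂ = 741.5000/6 = 123.58333
Σ(xᵢ − x̄)³ = 11244.0000 ⇒ m₃ = 11244.0000/6 = 1874.00000
m₂^(3/2) = 123.58333^(1.5) = 1373.85171
g_1 = m₃ / m₂^(3/2) = 1874.00000 / 1373.85171 ≈ 1.364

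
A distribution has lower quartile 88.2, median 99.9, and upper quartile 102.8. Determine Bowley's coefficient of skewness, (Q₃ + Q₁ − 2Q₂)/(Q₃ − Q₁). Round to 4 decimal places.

numerator: Q₃ + Q₁ − 2Q₂ = 102.8 + 88.2 − 2×99.9 = -8.8000
denominator: Q₃ − Q₁ = 102.8 − 88.2 = 14.6000
Bowley skewness = -8.8000 / 14.6000 ≈ -0.6027

-0.6027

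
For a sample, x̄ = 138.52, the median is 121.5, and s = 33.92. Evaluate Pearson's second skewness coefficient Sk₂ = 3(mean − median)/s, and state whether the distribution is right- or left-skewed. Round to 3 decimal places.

1.505, right-skewed

Sk₂ = 3(138.52 − 121.5) / 33.92 = 3 × 17.0200 / 33.92
    = 51.0600 / 33.92 ≈ 1.505
Sk₂ > 0 ⇒ mean > median ⇒ right-skewed (positive skew).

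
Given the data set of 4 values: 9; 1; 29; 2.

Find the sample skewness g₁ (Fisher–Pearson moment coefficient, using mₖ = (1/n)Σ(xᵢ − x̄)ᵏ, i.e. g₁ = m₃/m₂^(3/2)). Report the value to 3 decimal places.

0.918

x̄ = (9 + 1 + 29 + 2) / 4 = 10.2500
deviations (xᵢ − x̄): -1.2500, -9.2500, 18.7500, -8.2500
Σ(xᵢ − x̄)² = 506.7500 ⇒ m₂ = 506.7500/4 = 126.68750
Σ(xᵢ − x̄)³ = 5236.8750 ⇒ m₃ = 5236.8750/4 = 1309.21875
m₂^(3/2) = 126.68750^(1.5) = 1425.93802
g₁ = m₃ / m₂^(3/2) = 1309.21875 / 1425.93802 ≈ 0.918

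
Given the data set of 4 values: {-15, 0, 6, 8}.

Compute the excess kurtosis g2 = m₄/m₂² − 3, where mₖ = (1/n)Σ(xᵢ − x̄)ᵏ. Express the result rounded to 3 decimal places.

-0.971

x̄ = -0.2500
Σ(xᵢ − x̄)² = 324.7500 ⇒ m₂ = 81.18750
Σ(xᵢ − x̄)⁴ = 53491.8281 ⇒ m₄ = 13372.95703
m₂² = 6591.41016
g2 = m₄/m₂² − 3 = 2.02885 − 3 ≈ -0.971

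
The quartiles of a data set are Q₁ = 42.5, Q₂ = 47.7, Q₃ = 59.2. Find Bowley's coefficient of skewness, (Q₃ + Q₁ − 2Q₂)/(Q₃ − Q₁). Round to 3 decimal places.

numerator: Q₃ + Q₁ − 2Q₂ = 59.2 + 42.5 − 2×47.7 = 6.3000
denominator: Q₃ − Q₁ = 59.2 − 42.5 = 16.7000
Bowley skewness = 6.3000 / 16.7000 ≈ 0.377

0.377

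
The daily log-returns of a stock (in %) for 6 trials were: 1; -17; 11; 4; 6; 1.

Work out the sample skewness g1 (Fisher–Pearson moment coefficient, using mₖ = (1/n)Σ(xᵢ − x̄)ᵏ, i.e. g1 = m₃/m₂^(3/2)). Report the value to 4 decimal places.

-1.1696

x̄ = (1 - 17 + 11 + 4 + 6 + 1) / 6 = 1.0000
deviations (xᵢ − x̄): 0.0000, -18.0000, 10.0000, 3.0000, 5.0000, 0.0000
Σ(xᵢ − x̄)² = 458.0000 ⇒ m₂ = 458.0000/6 = 76.33333
Σ(xᵢ − x̄)³ = -4680.0000 ⇒ m₃ = -4680.0000/6 = -780.00000
m₂^(3/2) = 76.33333^(1.5) = 666.91631
g1 = m₃ / m₂^(3/2) = -780.00000 / 666.91631 ≈ -1.1696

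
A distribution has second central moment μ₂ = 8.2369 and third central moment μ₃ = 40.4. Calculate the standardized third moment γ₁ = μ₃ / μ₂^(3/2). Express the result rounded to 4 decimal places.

σ = √μ₂ = √8.2369 = 2.87000
σ³ = μ₂^(3/2) = 23.63990
γ₁ = μ₃/σ³ = 40.4 / 23.63990 ≈ 1.7090

1.7090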